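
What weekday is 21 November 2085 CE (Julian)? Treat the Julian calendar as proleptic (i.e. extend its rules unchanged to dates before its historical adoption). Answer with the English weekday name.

Equivalently 4 December 2085 Gregorian, JDN 2482929.
JDN 2482929 mod 7 = 1, and JDN 0 was a Monday, so this is a Tuesday.

Tuesday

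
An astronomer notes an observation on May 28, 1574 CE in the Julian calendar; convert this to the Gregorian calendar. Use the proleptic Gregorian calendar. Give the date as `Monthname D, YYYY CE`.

For dates in this range the Gregorian date is 10 days ahead of the Julian.
28 May 1574 Julian + 10 days → 7 June 1574 Gregorian.

June 7, 1574 CE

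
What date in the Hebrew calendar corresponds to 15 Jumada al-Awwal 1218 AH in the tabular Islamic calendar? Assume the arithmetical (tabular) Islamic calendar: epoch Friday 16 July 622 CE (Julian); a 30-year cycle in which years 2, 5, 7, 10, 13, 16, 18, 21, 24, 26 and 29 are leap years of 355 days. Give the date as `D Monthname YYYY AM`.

15 Elul 5563 AM

The source date corresponds to 2 September 1803 in the Gregorian calendar (JDN 2379836).
That day falls on 15 Elul 5563 AM in the Hebrew calendar.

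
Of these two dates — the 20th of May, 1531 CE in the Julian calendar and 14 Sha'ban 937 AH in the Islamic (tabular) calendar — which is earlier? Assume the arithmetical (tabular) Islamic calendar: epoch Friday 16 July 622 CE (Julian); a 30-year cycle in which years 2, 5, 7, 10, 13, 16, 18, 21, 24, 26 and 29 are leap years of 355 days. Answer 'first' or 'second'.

First date → JDN 2280395; second date → JDN 2280347.
JDN 2280347 < JDN 2280395, so the second date is earlier.

second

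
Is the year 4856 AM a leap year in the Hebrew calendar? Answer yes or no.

Hebrew year 4856 is year 11 of its 19-year Metonic cycle; leap years are at positions 3, 6, 8, 11, 14, 17, 19, so it is a leap year (13 months).

yes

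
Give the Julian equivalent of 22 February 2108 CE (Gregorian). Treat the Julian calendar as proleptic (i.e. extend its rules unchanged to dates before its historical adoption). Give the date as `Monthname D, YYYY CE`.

The Julian–Gregorian offset here is 14 days (Julian trailing).
22 February 2108 Gregorian − 14 days → 8 February 2108 Julian.

February 8, 2108 CE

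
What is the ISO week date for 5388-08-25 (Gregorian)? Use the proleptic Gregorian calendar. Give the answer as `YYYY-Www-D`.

The weekday is Monday (ISO weekday 1).
That Monday belongs to ISO week 35 of ISO year 5388.

5388-W35-1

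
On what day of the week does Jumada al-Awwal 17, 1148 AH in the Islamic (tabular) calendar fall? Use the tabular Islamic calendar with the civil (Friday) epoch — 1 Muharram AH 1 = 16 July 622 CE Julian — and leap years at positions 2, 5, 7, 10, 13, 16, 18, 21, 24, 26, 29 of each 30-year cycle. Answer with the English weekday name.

In the Gregorian calendar this is 5 October 1735 (JDN 2355033).
Since JDN mod 7 = 2 (0 = Monday), the day is Wednesday.

Wednesday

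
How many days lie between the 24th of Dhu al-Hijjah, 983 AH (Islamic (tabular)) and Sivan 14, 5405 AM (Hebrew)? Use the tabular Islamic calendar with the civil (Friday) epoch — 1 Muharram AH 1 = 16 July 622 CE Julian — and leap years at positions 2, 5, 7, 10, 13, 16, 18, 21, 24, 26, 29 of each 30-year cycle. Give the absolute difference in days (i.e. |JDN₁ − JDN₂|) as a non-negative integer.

JDN of the first date = 2296776.
JDN of the second date = 2322043.
|2322043 − 2296776| = 25267.

25267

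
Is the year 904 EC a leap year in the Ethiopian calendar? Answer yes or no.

no

904 mod 4 = 0; in the Ethiopian calendar a year is leap when year mod 4 = 3, so it is a common year.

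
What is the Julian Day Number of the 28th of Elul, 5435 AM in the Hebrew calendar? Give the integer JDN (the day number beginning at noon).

2333103

Equivalently 19 September 1675 (Gregorian).
JDN 2400001 is 17 November 1858 CE (Gregorian), MJD 0; the target day is −66898 days from there, so JDN = 2333103.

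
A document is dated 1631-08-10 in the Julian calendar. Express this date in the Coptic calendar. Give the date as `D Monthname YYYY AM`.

Both dates share Julian Day Number 2317002; in the Coptic calendar that is 17 Mesori 1347 AM.

17 Mesori 1347 AM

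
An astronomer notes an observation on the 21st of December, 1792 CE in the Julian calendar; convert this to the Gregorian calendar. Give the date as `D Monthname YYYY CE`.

1 January 1793 CE

At this point the Julian calendar is 11 days behind the Gregorian.
21 December 1792 Julian + 11 days → 1 January 1793 Gregorian.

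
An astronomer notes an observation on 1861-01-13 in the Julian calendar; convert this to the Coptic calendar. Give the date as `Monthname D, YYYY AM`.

Tobi 18, 1577 AM

Julian Day Number of the source date = 2400801.
Converting JDN 2400801 to the Coptic calendar gives 18 Tobi 1577 AM.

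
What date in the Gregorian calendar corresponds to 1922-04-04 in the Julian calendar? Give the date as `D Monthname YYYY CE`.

17 April 1922 CE

The Julian–Gregorian offset here is 13 days (Julian trailing).
4 April 1922 Julian + 13 days → 17 April 1922 Gregorian.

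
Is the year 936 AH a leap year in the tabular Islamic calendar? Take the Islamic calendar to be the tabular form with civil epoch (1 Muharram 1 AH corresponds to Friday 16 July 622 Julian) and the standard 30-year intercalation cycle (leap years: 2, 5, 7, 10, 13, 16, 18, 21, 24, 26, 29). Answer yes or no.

no

Year 936 AH is year 6 of its 30-year cycle; leap positions are 2, 5, 7, 10, 13, 16, 18, 21, 24, 26, 29, so it is a common year (354 days).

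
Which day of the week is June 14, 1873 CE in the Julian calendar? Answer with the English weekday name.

This is JDN 2405336 (26 June 1873 Gregorian).
JDN 2405336 mod 7 = 3, and JDN 0 was a Monday, so this is a Thursday.

Thursday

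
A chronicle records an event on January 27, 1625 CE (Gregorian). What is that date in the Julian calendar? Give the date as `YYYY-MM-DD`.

1625-01-17

The Julian–Gregorian offset here is 10 days (Julian trailing).
27 January 1625 Gregorian − 10 days → 17 January 1625 Julian.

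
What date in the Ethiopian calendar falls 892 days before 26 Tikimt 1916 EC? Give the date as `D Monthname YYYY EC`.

20 Ginbot 1913 EC

JDN of 26 Tikimt 1916 EC = 2423730.
2423730 − 892 = 2422838.
JDN 2422838 in the Ethiopian calendar is 20 Ginbot 1913 EC.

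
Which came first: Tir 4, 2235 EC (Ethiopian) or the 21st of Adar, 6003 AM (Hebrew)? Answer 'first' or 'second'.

Converting both to JDN: 2540312 vs 2540371; the smaller is the first.

first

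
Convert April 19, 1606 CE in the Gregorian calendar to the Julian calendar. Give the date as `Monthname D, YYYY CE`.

April 9, 1606 CE

The Julian–Gregorian offset here is 10 days (Julian trailing).
19 April 1606 Gregorian − 10 days → 9 April 1606 Julian.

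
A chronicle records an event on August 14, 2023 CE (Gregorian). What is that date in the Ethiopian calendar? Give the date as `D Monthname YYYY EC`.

Both dates share Julian Day Number 2460171; in the Ethiopian calendar that is 8 Nehase 2015 EC.

8 Nehase 2015 EC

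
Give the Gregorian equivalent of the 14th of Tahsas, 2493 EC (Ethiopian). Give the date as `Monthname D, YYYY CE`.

December 27, 2500 CE

Both dates share Julian Day Number 2634527; in the Gregorian calendar that is 27 December 2500 CE.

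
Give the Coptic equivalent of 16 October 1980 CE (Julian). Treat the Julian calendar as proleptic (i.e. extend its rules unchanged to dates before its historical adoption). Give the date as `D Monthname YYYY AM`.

19 Paopi 1697 AM

Julian Day Number of the source date = 2444542.
Converting JDN 2444542 to the Coptic calendar gives 19 Paopi 1697 AM.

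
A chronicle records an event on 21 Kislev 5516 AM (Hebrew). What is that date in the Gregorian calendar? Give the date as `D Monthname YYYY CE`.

Both dates share Julian Day Number 2362389; in the Gregorian calendar that is 25 November 1755 CE.

25 November 1755 CE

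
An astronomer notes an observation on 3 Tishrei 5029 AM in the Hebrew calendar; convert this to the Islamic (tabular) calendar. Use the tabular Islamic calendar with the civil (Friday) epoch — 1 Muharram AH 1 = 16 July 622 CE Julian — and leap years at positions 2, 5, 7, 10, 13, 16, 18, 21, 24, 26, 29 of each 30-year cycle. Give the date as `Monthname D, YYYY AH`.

The source date corresponds to 19 September 1268 in the proleptic Gregorian calendar (JDN 2184450).
That day falls on 3 Muharram 667 AH in the tabular Islamic calendar.

Muharram 3, 667 AH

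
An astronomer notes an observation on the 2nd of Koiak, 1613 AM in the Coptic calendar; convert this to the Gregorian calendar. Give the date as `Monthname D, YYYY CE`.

Both dates share Julian Day Number 2413904; in the Gregorian calendar that is 10 December 1896 CE.

December 10, 1896 CE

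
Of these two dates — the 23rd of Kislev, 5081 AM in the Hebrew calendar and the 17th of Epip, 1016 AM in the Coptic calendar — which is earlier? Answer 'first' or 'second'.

second

Converting both to JDN: 2203517 vs 2196075; the smaller is the second.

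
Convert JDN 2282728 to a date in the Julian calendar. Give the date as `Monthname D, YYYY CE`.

JDN 2282728 is 18 October 1537 in the proleptic Gregorian calendar.
In the Julian calendar that day is October 8, 1537 CE.

October 8, 1537 CE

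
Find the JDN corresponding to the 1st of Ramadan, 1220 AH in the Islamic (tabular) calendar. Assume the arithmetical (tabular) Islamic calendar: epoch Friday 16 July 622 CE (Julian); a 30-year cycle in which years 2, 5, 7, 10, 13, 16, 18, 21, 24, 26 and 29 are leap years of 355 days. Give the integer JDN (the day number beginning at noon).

In the Gregorian calendar the same day is 23 November 1805.
JDN 2299161 is 15 October 1582 CE (Gregorian); the target day is +81488 days from there, so JDN = 2380649.

2380649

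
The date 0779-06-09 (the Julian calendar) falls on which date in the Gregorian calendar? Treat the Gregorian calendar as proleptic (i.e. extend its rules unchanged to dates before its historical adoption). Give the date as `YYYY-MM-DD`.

0779-06-13

At this point the Julian calendar is 4 days behind the Gregorian.
9 June 779 Julian + 4 days → 13 June 779 Gregorian.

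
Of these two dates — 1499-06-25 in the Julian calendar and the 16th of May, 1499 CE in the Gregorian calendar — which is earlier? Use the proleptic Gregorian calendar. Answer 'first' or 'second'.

second

The two dates have Julian Day Numbers 2268743 and 2268694 respectively.
Since 2268694 < 2268743, the second date comes first.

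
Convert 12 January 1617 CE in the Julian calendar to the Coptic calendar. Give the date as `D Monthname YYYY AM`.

17 Tobi 1333 AM

The source date corresponds to 22 January 1617 in the Gregorian calendar (JDN 2311679).
That day falls on 17 Tobi 1333 AM in the Coptic calendar.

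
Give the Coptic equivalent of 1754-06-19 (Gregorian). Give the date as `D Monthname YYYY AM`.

Julian Day Number of the source date = 2361865.
Converting JDN 2361865 to the Coptic calendar gives 14 Paoni 1470 AM.

14 Paoni 1470 AM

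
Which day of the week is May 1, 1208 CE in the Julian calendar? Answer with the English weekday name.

Equivalently 8 May 1208 Gregorian, JDN 2162401.
2162401 ≡ 3 (mod 7); counting from Monday = 0 gives Thursday.

Thursday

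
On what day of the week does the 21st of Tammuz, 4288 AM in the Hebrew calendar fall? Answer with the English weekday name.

Saturday

In the proleptic Gregorian calendar this is 26 June 528 (JDN 1914085).
Since JDN mod 7 = 5 (0 = Monday), the day is Saturday.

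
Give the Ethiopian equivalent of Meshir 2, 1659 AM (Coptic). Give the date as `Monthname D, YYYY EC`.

Yekatit 2, 1935 EC

The source date corresponds to 9 February 1943 in the Gregorian calendar (JDN 2430765).
That day falls on 2 Yekatit 1935 EC in the Ethiopian calendar.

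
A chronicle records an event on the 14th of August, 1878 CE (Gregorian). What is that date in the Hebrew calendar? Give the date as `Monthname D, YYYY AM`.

Julian Day Number of the source date = 2407211.
Converting JDN 2407211 to the Hebrew calendar gives 15 Av 5638 AM.

Av 15, 5638 AM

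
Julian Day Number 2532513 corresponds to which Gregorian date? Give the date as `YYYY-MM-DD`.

JDN 2451545 is 1 Jan 2000; 2532513 is +80968 days from there.

2221-09-07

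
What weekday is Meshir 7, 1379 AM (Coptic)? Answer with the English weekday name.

Equivalently 11 February 1663 Gregorian, JDN 2328500.
JDN 2328500 mod 7 = 6, and JDN 0 was a Monday, so this is a Sunday.

Sunday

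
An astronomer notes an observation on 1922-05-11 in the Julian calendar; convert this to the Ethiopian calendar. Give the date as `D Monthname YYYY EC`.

Julian Day Number of the source date = 2423199.
Converting JDN 2423199 to the Ethiopian calendar gives 16 Ginbot 1914 EC.

16 Ginbot 1914 EC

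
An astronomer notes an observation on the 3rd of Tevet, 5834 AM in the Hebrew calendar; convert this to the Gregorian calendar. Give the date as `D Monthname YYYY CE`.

2 January 2074 CE

Both dates share Julian Day Number 2478575; in the Gregorian calendar that is 2 January 2074 CE.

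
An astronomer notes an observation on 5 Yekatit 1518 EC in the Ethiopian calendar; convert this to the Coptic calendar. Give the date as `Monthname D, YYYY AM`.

Both dates share Julian Day Number 2278459; in the Coptic calendar that is 5 Meshir 1242 AM.

Meshir 5, 1242 AM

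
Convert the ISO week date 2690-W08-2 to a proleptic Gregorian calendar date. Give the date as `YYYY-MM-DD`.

ISO week 1 of 2690 is the week containing the first Thursday of 2690.
Week 8, day 2 (Tuesday) lands on 2690-02-18.

2690-02-18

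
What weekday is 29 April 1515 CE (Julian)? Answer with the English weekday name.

Sunday

In the proleptic Gregorian calendar this is 9 May 1515 (JDN 2274530).
2274530 ≡ 6 (mod 7); counting from Monday = 0 gives Sunday.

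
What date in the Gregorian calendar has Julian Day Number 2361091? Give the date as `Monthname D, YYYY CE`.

JDN 2451545 is 1 Jan 2000; 2361091 is −90454 days from there.

May 6, 1752 CE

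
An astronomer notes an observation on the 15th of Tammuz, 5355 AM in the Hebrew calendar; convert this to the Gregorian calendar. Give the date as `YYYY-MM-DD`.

Both dates share Julian Day Number 2303794; in the Gregorian calendar that is 22 June 1595 CE.

1595-06-22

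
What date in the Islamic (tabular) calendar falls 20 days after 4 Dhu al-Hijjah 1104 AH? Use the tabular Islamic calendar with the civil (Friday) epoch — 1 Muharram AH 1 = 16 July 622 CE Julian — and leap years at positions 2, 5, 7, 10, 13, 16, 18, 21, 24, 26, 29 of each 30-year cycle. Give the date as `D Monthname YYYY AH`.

24 Dhu al-Hijjah 1104 AH

JDN of 4 Dhu al-Hijjah 1104 AH = 2339634.
2339634 + 20 = 2339654.
JDN 2339654 in the tabular Islamic calendar is 24 Dhu al-Hijjah 1104 AH.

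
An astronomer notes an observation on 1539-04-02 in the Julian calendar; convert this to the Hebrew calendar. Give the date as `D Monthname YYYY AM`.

Julian Day Number of the source date = 2283269.
Converting JDN 2283269 to the Hebrew calendar gives 14 Nisan 5299 AM.

14 Nisan 5299 AM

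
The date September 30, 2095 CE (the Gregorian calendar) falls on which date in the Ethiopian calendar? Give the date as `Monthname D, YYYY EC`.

Both dates share Julian Day Number 2486516; in the Ethiopian calendar that is 19 Meskerem 2088 EC.

Meskerem 19, 2088 EC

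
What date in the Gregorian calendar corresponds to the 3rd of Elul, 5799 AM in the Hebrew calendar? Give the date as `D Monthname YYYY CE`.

23 August 2039 CE

Julian Day Number of the source date = 2466024.
Converting JDN 2466024 to the Gregorian calendar gives 23 August 2039 CE.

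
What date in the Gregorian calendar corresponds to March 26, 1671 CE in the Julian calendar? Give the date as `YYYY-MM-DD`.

The Julian–Gregorian offset here is 10 days (Julian trailing).
26 March 1671 Julian + 10 days → 5 April 1671 Gregorian.

1671-04-05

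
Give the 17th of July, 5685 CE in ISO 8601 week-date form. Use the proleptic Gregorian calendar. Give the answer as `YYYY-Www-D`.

The weekday is Tuesday (ISO weekday 2).
That Tuesday belongs to ISO week 29 of ISO year 5685.

5685-W29-2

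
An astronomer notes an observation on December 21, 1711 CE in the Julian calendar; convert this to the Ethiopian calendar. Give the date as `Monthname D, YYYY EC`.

Julian Day Number of the source date = 2346355.
Converting JDN 2346355 to the Ethiopian calendar gives 24 Tahsas 1704 EC.

Tahsas 24, 1704 EC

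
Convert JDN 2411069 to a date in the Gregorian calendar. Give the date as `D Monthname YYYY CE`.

7 March 1889 CE

Counting from JDN 2299161 = 15 Oct 1582 gives an offset of 111908 days.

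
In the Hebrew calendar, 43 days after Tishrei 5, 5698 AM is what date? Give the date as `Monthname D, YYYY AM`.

Counting 43 days forward from JDN 2428787 reaches JDN 2428830, which is Cheshvan 18, 5698 AM.

Cheshvan 18, 5698 AM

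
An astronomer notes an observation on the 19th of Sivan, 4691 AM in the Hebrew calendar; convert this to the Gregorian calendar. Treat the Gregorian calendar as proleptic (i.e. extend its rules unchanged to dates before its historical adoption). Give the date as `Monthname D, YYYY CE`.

June 12, 931 CE

Julian Day Number of the source date = 2061263.
Converting JDN 2061263 to the Gregorian calendar gives 12 June 931 CE.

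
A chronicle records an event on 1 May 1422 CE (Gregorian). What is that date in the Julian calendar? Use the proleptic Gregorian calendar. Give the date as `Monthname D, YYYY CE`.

At this point the Julian calendar is 9 days behind the Gregorian.
1 May 1422 Gregorian − 9 days → 22 April 1422 Julian.

April 22, 1422 CE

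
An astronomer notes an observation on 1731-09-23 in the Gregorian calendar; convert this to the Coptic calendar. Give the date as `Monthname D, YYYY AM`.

Thout 14, 1448 AM

Julian Day Number of the source date = 2353560.
Converting JDN 2353560 to the Coptic calendar gives 14 Thout 1448 AM.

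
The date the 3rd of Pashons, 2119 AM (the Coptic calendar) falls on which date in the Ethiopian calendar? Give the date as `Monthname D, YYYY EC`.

Julian Day Number of the source date = 2598871.
Converting JDN 2598871 to the Ethiopian calendar gives 3 Ginbot 2395 EC.

Ginbot 3, 2395 EC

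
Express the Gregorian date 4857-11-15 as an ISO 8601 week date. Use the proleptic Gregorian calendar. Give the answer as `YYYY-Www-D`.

4857-W46-4

The weekday is Thursday (ISO weekday 4).
That Thursday belongs to ISO week 46 of ISO year 4857.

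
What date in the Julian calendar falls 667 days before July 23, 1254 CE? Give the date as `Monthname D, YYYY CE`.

September 24, 1252 CE

The starting date is JDN 2179285; 2179285 − 667 = 2178618.
JDN 2178618 corresponds to September 24, 1252 CE.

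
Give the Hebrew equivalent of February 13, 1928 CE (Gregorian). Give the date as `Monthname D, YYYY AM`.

Both dates share Julian Day Number 2425290; in the Hebrew calendar that is 22 Shevat 5688 AM.

Shevat 22, 5688 AM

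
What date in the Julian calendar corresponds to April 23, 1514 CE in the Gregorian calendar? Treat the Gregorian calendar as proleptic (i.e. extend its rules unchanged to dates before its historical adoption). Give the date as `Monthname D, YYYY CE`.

For dates in this range the Gregorian date is 10 days ahead of the Julian.
23 April 1514 Gregorian − 10 days → 13 April 1514 Julian.

April 13, 1514 CE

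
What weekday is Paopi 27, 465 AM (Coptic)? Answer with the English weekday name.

Equivalently 28 October 748 Gregorian, JDN 1994562.
JDN 1994562 mod 7 = 3, and JDN 0 was a Monday, so this is a Thursday.

Thursday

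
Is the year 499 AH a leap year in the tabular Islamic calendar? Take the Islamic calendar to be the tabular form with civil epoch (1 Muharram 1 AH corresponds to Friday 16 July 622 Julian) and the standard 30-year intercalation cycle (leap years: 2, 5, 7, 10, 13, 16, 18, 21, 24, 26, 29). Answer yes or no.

no

Year 499 AH is year 19 of its 30-year cycle; leap positions are 2, 5, 7, 10, 13, 16, 18, 21, 24, 26, 29, so it is a common year (354 days).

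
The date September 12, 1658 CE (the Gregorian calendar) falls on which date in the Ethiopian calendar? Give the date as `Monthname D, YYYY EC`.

Both dates share Julian Day Number 2326887; in the Ethiopian calendar that is 5 Meskerem 1651 EC.

Meskerem 5, 1651 EC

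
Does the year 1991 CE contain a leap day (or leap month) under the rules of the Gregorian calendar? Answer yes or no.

no

1991 is not divisible by 4, so it is a common year.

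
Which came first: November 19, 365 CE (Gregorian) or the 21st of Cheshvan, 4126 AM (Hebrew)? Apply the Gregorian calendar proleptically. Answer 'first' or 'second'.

second

Converting both to JDN: 1854696 vs 1854670; the smaller is the second.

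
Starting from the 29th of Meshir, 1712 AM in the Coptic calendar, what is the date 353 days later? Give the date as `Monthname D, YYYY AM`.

Meshir 17, 1713 AM

The starting date is JDN 2450151; 2450151 + 353 = 2450504.
JDN 2450504 corresponds to Meshir 17, 1713 AM.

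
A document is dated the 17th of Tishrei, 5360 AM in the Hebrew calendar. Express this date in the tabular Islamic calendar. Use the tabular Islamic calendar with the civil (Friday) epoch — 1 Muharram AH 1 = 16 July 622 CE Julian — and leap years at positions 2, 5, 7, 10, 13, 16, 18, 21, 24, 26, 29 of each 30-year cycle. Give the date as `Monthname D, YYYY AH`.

The source date corresponds to 6 October 1599 in the Gregorian calendar (JDN 2305361).
That day falls on 16 Rabi' al-Awwal 1008 AH in the tabular Islamic calendar.

Rabi' al-Awwal 16, 1008 AH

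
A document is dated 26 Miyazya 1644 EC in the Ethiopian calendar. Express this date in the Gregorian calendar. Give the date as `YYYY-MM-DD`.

1652-05-01

Both dates share Julian Day Number 2324562; in the Gregorian calendar that is 1 May 1652 CE.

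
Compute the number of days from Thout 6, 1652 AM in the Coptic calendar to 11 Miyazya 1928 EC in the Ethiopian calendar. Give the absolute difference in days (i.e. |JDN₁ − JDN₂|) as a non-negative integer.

JDN of the first date = 2428063.
JDN of the second date = 2428278.
|2428278 − 2428063| = 215.

215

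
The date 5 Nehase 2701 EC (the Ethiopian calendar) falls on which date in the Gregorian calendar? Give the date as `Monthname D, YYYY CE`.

August 17, 2709 CE

Both dates share Julian Day Number 2710730; in the Gregorian calendar that is 17 August 2709 CE.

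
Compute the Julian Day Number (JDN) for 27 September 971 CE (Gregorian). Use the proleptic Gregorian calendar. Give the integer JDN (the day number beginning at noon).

JDN 2299161 is 15 October 1582 CE (Gregorian); the target day is −223181 days from there, so JDN = 2075980.

2075980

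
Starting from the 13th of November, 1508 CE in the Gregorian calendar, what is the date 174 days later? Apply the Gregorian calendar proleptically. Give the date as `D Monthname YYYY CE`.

6 May 1509 CE

JDN of the 13th of November, 1508 CE = 2272162.
2272162 + 174 = 2272336.
JDN 2272336 in the Gregorian calendar is 6 May 1509 CE.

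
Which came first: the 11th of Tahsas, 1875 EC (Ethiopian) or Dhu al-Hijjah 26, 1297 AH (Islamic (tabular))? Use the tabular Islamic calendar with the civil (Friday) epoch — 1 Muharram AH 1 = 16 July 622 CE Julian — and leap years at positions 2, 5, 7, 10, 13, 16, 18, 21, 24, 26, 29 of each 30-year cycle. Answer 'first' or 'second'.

second

Converting both to JDN: 2408799 vs 2408049; the smaller is the second.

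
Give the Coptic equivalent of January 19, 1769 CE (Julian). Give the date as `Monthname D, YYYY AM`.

Tobi 24, 1485 AM

The source date corresponds to 30 January 1769 in the Gregorian calendar (JDN 2367204).
That day falls on 24 Tobi 1485 AM in the Coptic calendar.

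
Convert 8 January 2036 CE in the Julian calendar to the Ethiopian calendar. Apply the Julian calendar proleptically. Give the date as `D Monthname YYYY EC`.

Both dates share Julian Day Number 2464714; in the Ethiopian calendar that is 12 Tir 2028 EC.

12 Tir 2028 EC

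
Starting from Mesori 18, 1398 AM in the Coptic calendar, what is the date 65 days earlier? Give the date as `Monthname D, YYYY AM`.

The starting date is JDN 2335631; 2335631 − 65 = 2335566.
JDN 2335566 corresponds to Paoni 13, 1398 AM.

Paoni 13, 1398 AM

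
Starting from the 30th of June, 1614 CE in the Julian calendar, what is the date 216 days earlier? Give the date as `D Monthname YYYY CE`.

26 November 1613 CE

Counting 216 days back from JDN 2310752 reaches JDN 2310536, which is 26 November 1613 CE.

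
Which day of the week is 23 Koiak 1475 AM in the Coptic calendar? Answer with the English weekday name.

Saturday

This is JDN 2363520 (30 December 1758 Gregorian).
JDN 2363520 mod 7 = 5, and JDN 0 was a Monday, so this is a Saturday.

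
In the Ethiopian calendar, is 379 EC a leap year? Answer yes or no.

yes

379 mod 4 = 3; in the Ethiopian calendar a year is leap when year mod 4 = 3, so it is a leap year.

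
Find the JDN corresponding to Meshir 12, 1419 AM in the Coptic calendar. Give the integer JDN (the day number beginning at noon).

2343115

In the Gregorian calendar the same day is 17 February 1703.
JDN 2451545 is 1 January 2000 CE (Gregorian); the target day is −108430 days from there, so JDN = 2343115.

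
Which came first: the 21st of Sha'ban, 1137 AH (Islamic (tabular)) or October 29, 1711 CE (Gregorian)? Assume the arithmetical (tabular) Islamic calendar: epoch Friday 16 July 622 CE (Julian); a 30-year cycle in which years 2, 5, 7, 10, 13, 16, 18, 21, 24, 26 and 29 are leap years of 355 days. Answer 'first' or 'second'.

second

The two dates have Julian Day Numbers 2351228 and 2346291 respectively.
Since 2346291 < 2351228, the second date comes first.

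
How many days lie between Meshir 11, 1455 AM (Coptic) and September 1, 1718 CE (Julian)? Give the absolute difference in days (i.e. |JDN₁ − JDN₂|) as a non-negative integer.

First date → JDN 2356263; second date → JDN 2348801.
The interval is |2356263 − 2348801| = 7462 days.

7462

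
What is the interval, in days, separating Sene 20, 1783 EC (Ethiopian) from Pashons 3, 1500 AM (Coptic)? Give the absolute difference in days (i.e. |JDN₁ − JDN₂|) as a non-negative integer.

JDN of the first date = 2375385.
JDN of the second date = 2372782.
|2372782 − 2375385| = 2603.

2603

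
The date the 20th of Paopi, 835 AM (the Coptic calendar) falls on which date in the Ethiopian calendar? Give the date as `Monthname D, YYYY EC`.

Tikimt 20, 1111 EC

Julian Day Number of the source date = 2129697.
Converting JDN 2129697 to the Ethiopian calendar gives 20 Tikimt 1111 EC.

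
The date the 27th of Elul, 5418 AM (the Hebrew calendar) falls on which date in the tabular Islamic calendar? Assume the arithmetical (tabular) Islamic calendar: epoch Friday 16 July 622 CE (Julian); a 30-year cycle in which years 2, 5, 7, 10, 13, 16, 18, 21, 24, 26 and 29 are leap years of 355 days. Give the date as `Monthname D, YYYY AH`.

Both dates share Julian Day Number 2326900; in the tabular Islamic calendar that is 27 Dhu al-Hijjah 1068 AH.

Dhu al-Hijjah 27, 1068 AH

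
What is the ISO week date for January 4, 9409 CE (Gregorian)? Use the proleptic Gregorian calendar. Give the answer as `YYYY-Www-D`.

9409-W01-3

The weekday is Wednesday (ISO weekday 3).
That Wednesday belongs to ISO week 1 of ISO year 9409.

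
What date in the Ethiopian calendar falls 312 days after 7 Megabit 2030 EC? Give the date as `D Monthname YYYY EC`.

14 Tir 2031 EC

The starting date is JDN 2465499; 2465499 + 312 = 2465811.
JDN 2465811 corresponds to 14 Tir 2031 EC.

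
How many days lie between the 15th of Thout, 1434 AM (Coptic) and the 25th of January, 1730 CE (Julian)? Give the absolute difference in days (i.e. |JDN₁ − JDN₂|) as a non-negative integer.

4518

JDN of the first date = 2348447.
JDN of the second date = 2352965.
|2352965 − 2348447| = 4518.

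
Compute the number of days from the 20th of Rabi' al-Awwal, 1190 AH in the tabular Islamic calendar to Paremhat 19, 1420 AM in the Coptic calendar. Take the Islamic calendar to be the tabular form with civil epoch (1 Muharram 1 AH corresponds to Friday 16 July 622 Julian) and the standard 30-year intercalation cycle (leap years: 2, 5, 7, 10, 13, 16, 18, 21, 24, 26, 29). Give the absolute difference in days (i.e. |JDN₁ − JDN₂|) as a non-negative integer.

JDN of the first date = 2369860.
JDN of the second date = 2343518.
|2343518 − 2369860| = 26342.

26342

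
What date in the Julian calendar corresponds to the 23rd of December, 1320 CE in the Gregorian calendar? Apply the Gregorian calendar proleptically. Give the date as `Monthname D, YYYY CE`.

December 15, 1320 CE

At this point the Julian calendar is 8 days behind the Gregorian.
23 December 1320 Gregorian − 8 days → 15 December 1320 Julian.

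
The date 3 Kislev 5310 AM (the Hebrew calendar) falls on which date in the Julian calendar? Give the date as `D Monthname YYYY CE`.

23 November 1549 CE

Julian Day Number of the source date = 2287157.
Converting JDN 2287157 to the Julian calendar gives 23 November 1549 CE.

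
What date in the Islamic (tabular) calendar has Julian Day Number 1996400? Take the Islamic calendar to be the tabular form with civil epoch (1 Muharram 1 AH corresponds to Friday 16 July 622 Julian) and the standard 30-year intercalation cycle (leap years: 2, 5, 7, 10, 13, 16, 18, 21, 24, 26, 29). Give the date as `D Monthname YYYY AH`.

4 Jumada al-Awwal 136 AH

The proleptic Gregorian equivalent of JDN 1996400 is 9 November 753.
In the tabular Islamic calendar that day is 4 Jumada al-Awwal 136 AH.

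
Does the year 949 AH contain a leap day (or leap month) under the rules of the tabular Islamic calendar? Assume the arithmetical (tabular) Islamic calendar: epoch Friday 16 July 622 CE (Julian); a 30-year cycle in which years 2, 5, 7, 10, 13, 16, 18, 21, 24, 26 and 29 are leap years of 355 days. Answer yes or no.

no

Year 949 AH is year 19 of its 30-year cycle; leap positions are 2, 5, 7, 10, 13, 16, 18, 21, 24, 26, 29, so it is a common year (354 days).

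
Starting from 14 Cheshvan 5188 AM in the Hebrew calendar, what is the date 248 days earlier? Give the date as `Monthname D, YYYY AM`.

Adar II 2, 5187 AM

JDN of 14 Cheshvan 5188 AM = 2242577.
2242577 − 248 = 2242329.
JDN 2242329 in the Hebrew calendar is Adar II 2, 5187 AM.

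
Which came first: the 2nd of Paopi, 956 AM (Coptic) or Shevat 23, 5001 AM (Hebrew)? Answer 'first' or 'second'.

The two dates have Julian Day Numbers 2173875 and 2174369 respectively.
Since 2173875 < 2174369, the first date comes first.

first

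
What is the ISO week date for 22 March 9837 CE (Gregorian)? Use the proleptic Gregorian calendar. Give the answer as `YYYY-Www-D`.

The weekday is Wednesday (ISO weekday 3).
That Wednesday belongs to ISO week 12 of ISO year 9837.

9837-W12-3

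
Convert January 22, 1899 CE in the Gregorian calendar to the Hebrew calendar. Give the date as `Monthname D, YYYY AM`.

Both dates share Julian Day Number 2414677; in the Hebrew calendar that is 11 Shevat 5659 AM.

Shevat 11, 5659 AM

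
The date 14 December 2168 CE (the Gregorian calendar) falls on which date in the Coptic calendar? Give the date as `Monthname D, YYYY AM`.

Koiak 4, 1885 AM

Both dates share Julian Day Number 2513254; in the Coptic calendar that is 4 Koiak 1885 AM.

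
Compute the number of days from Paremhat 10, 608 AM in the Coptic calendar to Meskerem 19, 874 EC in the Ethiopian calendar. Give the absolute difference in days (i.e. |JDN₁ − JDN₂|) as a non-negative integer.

JDN of the first date = 2046926.
JDN of the second date = 2043102.
|2043102 − 2046926| = 3824.

3824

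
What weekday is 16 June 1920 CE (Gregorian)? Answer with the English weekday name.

2422492 ≡ 2 (mod 7); counting from Monday = 0 gives Wednesday.

Wednesday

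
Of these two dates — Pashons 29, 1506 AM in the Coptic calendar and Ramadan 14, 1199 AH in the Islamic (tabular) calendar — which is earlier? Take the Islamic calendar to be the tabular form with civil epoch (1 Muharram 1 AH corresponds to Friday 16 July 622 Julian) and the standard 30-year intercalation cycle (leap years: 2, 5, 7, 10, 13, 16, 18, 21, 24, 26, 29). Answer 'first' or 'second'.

The two dates have Julian Day Numbers 2374999 and 2373220 respectively.
Since 2373220 < 2374999, the second date comes first.

second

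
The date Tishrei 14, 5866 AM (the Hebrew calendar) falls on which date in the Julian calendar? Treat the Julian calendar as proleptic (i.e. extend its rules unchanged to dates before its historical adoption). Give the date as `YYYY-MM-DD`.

The source date corresponds to 23 September 2105 in the Gregorian calendar (JDN 2490161).
That day falls on 9 September 2105 CE in the Julian calendar.

2105-09-09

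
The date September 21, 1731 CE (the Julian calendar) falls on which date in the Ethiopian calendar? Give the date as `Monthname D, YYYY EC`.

Both dates share Julian Day Number 2353569; in the Ethiopian calendar that is 23 Meskerem 1724 EC.

Meskerem 23, 1724 EC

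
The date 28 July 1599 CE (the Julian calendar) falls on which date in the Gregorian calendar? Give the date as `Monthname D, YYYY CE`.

The Julian–Gregorian offset here is 10 days (Julian trailing).
28 July 1599 Julian + 10 days → 7 August 1599 Gregorian.

August 7, 1599 CE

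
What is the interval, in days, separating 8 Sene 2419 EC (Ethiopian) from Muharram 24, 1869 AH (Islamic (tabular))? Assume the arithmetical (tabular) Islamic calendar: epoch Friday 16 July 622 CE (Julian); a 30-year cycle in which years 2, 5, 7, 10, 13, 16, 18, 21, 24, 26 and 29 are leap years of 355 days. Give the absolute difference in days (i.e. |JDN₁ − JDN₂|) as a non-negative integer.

First date → JDN 2607672; second date → JDN 2610420.
The interval is |2607672 − 2610420| = 2748 days.

2748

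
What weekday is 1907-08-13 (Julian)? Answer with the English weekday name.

Monday

Equivalently 26 August 1907 Gregorian, JDN 2417814.
2417814 ≡ 0 (mod 7); counting from Monday = 0 gives Monday.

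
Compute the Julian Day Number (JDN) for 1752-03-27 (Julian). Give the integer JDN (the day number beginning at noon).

2361062

In the Gregorian calendar the same day is 7 April 1752.
JDN 2299161 is 15 October 1582 CE (Gregorian); the target day is +61901 days from there, so JDN = 2361062.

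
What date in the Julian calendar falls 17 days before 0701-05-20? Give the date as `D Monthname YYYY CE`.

3 May 701 CE

Counting 17 days back from JDN 1977238 reaches JDN 1977221, which is 3 May 701 CE.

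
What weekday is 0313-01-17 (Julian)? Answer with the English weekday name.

In the proleptic Gregorian calendar this is 18 January 313 (JDN 1835398).
Since JDN mod 7 = 5 (0 = Monday), the day is Saturday.

Saturday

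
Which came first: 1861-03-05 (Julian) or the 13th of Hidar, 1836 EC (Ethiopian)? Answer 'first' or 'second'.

second

Converting both to JDN: 2400852 vs 2394527; the smaller is the second.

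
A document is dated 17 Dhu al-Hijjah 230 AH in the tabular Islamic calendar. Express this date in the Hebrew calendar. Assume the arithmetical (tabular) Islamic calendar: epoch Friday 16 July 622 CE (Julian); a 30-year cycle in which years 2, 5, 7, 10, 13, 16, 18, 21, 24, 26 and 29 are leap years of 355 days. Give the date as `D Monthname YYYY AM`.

Julian Day Number of the source date = 2029931.
Converting JDN 2029931 to the Hebrew calendar gives 19 Elul 4605 AM.

19 Elul 4605 AM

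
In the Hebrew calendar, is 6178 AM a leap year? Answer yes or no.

Hebrew year 6178 is year 3 of its 19-year Metonic cycle; leap years are at positions 3, 6, 8, 11, 14, 17, 19, so it is a leap year (13 months).

yes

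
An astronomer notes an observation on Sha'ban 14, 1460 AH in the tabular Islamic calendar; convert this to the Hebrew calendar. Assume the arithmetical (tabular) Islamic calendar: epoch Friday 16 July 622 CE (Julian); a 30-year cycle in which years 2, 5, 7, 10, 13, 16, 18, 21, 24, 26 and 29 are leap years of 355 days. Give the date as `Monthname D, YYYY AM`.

The source date corresponds to 14 September 2038 in the Gregorian calendar (JDN 2465681).
That day falls on 14 Elul 5798 AM in the Hebrew calendar.

Elul 14, 5798 AM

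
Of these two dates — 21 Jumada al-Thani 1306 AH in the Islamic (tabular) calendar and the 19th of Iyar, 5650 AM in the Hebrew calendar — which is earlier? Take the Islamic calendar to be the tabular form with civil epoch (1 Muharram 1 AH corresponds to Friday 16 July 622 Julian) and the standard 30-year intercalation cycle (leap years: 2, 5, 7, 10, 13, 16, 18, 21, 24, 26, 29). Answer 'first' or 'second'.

Converting both to JDN: 2411056 vs 2411497; the smaller is the first.

first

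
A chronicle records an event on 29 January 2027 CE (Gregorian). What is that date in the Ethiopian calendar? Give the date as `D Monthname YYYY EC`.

21 Tir 2019 EC

Julian Day Number of the source date = 2461435.
Converting JDN 2461435 to the Ethiopian calendar gives 21 Tir 2019 EC.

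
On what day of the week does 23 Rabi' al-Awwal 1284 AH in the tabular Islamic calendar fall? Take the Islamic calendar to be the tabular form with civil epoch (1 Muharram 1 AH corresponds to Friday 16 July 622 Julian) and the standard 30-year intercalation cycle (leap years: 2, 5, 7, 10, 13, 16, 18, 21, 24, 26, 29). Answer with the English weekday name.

This is JDN 2403173 (25 July 1867 Gregorian).
Since JDN mod 7 = 3 (0 = Monday), the day is Thursday.

Thursday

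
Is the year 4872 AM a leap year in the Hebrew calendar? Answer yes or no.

Hebrew year 4872 is year 8 of its 19-year Metonic cycle; leap years are at positions 3, 6, 8, 11, 14, 17, 19, so it is a leap year (13 months).

yes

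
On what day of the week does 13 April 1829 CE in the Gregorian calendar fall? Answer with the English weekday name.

JDN 2389191 mod 7 = 0, and JDN 0 was a Monday, so this is a Monday.

Monday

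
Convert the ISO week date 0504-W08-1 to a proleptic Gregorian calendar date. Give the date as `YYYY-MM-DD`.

0504-02-18

ISO week 1 of 504 is the week containing the first Thursday of 504.
Week 8, day 1 (Monday) lands on 0504-02-18.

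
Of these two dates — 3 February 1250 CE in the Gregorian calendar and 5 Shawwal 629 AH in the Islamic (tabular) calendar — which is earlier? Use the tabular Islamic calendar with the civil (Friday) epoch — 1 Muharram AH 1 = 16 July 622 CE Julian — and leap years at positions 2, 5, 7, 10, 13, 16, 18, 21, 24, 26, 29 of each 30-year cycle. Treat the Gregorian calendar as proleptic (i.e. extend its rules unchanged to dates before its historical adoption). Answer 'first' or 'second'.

First date → JDN 2177647; second date → JDN 2171252.
JDN 2171252 < JDN 2177647, so the second date is earlier.

second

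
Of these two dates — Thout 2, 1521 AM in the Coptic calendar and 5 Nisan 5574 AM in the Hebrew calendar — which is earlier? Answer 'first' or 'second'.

First date → JDN 2380211; second date → JDN 2383694.
JDN 2380211 < JDN 2383694, so the first date is earlier.

first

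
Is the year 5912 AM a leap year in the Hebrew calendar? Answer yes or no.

yes

Hebrew year 5912 is year 3 of its 19-year Metonic cycle; leap years are at positions 3, 6, 8, 11, 14, 17, 19, so it is a leap year (13 months).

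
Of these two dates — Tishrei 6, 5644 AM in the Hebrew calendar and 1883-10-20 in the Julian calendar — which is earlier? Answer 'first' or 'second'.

First date → JDN 2409091; second date → JDN 2409116.
JDN 2409091 < JDN 2409116, so the first date is earlier.

first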